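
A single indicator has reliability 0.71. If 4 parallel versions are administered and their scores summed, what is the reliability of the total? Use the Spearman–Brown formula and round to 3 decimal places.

ρ_k = kρ / (1 + (k−1)ρ) = 4·0.71 / (1 + 3·0.71) = 2.840 / 3.130 = 0.907.

0.907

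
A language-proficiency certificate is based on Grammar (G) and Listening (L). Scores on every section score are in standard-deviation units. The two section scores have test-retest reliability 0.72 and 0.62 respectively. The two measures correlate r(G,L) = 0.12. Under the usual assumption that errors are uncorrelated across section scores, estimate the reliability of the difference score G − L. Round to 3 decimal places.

Var(G−L) = 1 + 1 − 2·0.12 = 2 − 0.24 = 1.76.
With uncorrelated errors the cross-covariances are all true-score covariance, so they carry over unchanged; only the diagonal terms shrink to ρᵢσᵢ².
True-score variance = [0.72 + 0.62] − 0.24 = 1.34 − 0.24 = 1.1.
Reliability = 1.1 / 1.76 = 0.625.

0.625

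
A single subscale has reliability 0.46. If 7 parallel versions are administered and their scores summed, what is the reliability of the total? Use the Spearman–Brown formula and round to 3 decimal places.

0.856

ρ_k = kρ / (1 + (k−1)ρ) = 7·0.46 / (1 + 6·0.46) = 3.220 / 3.760 = 0.856.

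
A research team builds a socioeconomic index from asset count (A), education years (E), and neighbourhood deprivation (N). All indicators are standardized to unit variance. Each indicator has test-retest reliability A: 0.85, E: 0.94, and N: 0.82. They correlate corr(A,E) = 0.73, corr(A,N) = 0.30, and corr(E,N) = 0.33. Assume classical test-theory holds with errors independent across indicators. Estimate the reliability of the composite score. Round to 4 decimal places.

0.9318

Var(A+E+N) = 3 + 2·[0.73 + 0.30 + 0.33] = 3 + 2.72 = 5.72.
Because errors are independent across components, Cov(Tᵢ,Tⱼ) = Cov(Xᵢ,Xⱼ); the off-diagonal part of the true-score variance is the same as above.
True-score variance = [0.85 + 0.94 + 0.82] + 2.72 = 2.61 + 2.72 = 5.33.
Reliability = 5.33 / 5.72 = 0.9318.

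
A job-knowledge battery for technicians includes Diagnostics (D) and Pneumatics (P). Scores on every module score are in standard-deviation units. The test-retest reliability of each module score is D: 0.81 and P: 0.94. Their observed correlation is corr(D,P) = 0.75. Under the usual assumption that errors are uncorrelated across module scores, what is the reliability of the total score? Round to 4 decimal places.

0.9286

Var(D+P) = 2 + 2·[0.75] = 2 + 1.5 = 3.5.
With uncorrelated errors the cross-covariances are all true-score covariance, so they carry over unchanged; only the diagonal terms shrink to ρᵢσᵢ².
True-score variance = [0.81 + 0.94] + 1.5 = 1.75 + 1.5 = 3.25.
Reliability = 3.25 / 3.5 = 0.9286.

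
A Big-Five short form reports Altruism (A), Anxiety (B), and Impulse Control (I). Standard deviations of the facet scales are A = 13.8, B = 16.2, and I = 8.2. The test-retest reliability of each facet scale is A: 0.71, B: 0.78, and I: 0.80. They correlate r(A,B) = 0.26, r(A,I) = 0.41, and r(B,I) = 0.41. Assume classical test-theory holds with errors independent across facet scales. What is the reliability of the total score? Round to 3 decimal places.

0.849

Var(A+B+I) = 13.8² + 16.2² + 8.2² + 2·[13.8·16.2·0.26 + 13.8·8.2·0.41 + 16.2·8.2·0.41] = 520.12 + 317.971 = 838.091.
Under uncorrelated errors the observed covariances equal the true-score covariances, so only the own-variance terms attenuate.
True-score variance = [13.8²·0.71 + 16.2²·0.78 + 8.2²·0.80] + 317.971 = 393.708 + 317.971 = 711.679.
Reliability = 711.679 / 838.091 = 0.849.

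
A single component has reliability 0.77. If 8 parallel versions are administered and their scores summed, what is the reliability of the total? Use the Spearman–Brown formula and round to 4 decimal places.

0.9640

ρ_k = kρ / (1 + (k−1)ρ) = 8·0.77 / (1 + 7·0.77) = 6.160 / 6.390 = 0.9640.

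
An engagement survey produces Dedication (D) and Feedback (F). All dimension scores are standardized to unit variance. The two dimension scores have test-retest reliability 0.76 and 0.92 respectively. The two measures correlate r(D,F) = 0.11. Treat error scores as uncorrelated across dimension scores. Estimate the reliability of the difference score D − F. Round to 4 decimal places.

0.8202

Var(D−F) = 1 + 1 − 2·0.11 = 2 − 0.22 = 1.78.
With uncorrelated errors the cross-covariances are all true-score covariance, so they carry over unchanged; only the diagonal terms shrink to ρᵢσᵢ².
True-score variance = [0.76 + 0.92] − 0.22 = 1.68 − 0.22 = 1.46.
Reliability = 1.46 / 1.78 = 0.8202.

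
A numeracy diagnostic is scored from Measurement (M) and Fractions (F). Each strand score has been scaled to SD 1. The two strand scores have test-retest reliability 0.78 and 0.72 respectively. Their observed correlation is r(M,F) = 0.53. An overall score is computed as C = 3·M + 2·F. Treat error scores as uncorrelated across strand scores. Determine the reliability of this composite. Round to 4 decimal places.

0.8399

Var(C) = 3² + 2² + 2·[6·0.53] = 13 + 6.36 = 19.36.
Under uncorrelated errors the observed covariances equal the true-score covariances, so only the own-variance terms attenuate.
True-score variance = [3²·0.78 + 2²·0.72] + 6.36 = 9.9 + 6.36 = 16.26.
Reliability = 16.26 / 19.36 = 0.8399.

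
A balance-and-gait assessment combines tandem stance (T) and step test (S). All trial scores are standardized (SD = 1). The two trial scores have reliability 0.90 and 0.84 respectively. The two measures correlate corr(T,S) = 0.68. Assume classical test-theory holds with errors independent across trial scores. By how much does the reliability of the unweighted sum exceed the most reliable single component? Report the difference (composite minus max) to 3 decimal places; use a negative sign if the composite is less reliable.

Var(sum) = 2 + 1.36 = 3.36; true-score variance = 1.74 + 1.36 = 3.1; composite reliability = 0.9226.
Max component reliability = 0.9000.
Difference = 0.9226 − 0.9000 = 0.023.

0.023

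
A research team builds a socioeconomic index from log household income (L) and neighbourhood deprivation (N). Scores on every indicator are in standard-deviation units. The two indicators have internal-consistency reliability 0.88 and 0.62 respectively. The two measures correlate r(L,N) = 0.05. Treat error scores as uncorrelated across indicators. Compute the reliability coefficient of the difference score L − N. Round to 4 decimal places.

Var(L−N) = 1 + 1 − 2·0.05 = 2 − 0.1 = 1.9.
Under uncorrelated errors the observed covariances equal the true-score covariances, so only the own-variance terms attenuate.
True-score variance = [0.88 + 0.62] − 0.1 = 1.5 − 0.1 = 1.4.
Reliability = 1.4 / 1.9 = 0.7368.

0.7368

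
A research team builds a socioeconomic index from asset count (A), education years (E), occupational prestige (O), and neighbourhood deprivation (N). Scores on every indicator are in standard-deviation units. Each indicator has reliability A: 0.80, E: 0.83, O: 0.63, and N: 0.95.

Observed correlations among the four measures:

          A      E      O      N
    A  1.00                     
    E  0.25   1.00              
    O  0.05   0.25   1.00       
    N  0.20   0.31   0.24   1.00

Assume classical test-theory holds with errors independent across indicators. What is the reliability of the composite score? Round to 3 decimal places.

Var(A+E+O+N) = 4 + 2·[0.25 + 0.05 + 0.20 + 0.25 + 0.31 + 0.24] = 4 + 2.6 = 6.6.
With uncorrelated errors the cross-covariances are all true-score covariance, so they carry over unchanged; only the diagonal terms shrink to ρᵢσᵢ².
True-score variance = [0.80 + 0.83 + 0.63 + 0.95] + 2.6 = 3.21 + 2.6 = 5.81.
Reliability = 5.81 / 6.6 = 0.880.

0.880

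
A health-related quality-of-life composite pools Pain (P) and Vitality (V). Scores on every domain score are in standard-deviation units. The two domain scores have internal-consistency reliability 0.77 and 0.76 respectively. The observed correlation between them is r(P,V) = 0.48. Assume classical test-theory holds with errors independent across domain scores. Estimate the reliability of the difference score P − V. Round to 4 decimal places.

Var(P−V) = 1 + 1 − 2·0.48 = 2 − 0.96 = 1.04.
With uncorrelated errors the cross-covariances are all true-score covariance, so they carry over unchanged; only the diagonal terms shrink to ρᵢσᵢ².
True-score variance = [0.77 + 0.76] − 0.96 = 1.53 − 0.96 = 0.57.
Reliability = 0.57 / 1.04 = 0.5481.

0.5481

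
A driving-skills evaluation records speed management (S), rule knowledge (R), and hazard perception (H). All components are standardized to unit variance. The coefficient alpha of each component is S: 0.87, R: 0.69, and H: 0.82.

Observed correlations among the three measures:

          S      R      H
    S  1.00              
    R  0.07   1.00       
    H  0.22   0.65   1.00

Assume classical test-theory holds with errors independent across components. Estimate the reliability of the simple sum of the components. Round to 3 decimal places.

0.873

Var(S+R+H) = 3 + 2·[0.07 + 0.22 + 0.65] = 3 + 1.88 = 4.88.
Under uncorrelated errors the observed covariances equal the true-score covariances, so only the own-variance terms attenuate.
True-score variance = [0.87 + 0.69 + 0.82] + 1.88 = 2.38 + 1.88 = 4.26.
Reliability = 4.26 / 4.88 = 0.873.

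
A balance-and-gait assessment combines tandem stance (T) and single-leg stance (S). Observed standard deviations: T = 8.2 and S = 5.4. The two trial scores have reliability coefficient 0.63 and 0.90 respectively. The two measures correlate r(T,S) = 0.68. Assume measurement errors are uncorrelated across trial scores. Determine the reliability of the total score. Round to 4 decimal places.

0.8225

Var(T+S) = 8.2² + 5.4² + 2·[8.2·5.4·0.68] = 96.4 + 60.2208 = 156.621.
Because errors are independent across components, Cov(Tᵢ,Tⱼ) = Cov(Xᵢ,Xⱼ); the off-diagonal part of the true-score variance is the same as above.
True-score variance = [8.2²·0.63 + 5.4²·0.90] + 60.2208 = 68.6052 + 60.2208 = 128.826.
Reliability = 128.826 / 156.621 = 0.8225.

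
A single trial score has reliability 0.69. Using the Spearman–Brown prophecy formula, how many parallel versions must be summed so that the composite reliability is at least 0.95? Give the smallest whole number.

9

k ≥ ρ*(1−ρ₁)/(ρ₁(1−ρ*)) = 0.95·0.31 / (0.69·0.05) = 8.536.
Smallest integer k = 9.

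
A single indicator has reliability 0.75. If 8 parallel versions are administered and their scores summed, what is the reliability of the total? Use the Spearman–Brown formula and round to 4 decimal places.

ρ_k = kρ / (1 + (k−1)ρ) = 8·0.75 / (1 + 7·0.75) = 6.000 / 6.250 = 0.9600.

0.9600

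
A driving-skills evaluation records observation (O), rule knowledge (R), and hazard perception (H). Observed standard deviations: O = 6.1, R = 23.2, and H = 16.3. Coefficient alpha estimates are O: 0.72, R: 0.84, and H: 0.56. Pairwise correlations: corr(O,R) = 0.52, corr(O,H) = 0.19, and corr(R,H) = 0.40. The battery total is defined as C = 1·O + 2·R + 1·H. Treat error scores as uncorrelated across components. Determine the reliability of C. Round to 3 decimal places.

Var(C) = 6.1² + 2²·23.2² + 16.3² + 2·[2·6.1·23.2·0.52 + 6.1·16.3·0.19 + 2·23.2·16.3·0.40] = 2455.86 + 937.201 = 3393.06.
Under uncorrelated errors the observed covariances equal the true-score covariances, so only the own-variance terms attenuate.
True-score variance = [6.1²·0.72 + 2²·23.2²·0.84 + 16.3²·0.56] + 937.201 = 1984.06 + 937.201 = 2921.27.
Reliability = 2921.27 / 3393.06 = 0.861.

0.861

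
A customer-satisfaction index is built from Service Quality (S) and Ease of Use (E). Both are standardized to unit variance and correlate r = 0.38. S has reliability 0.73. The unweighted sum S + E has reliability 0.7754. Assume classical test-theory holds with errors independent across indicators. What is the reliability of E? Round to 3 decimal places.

Var(S+E) = 2 + 2·0.38 = 2.760.
True-score variance = ρ_S + ρ_E + 2·0.38, so 0.7754 = (0.73 + ρ_E + 0.76) / 2.760.
ρ_E = 0.7754·2.760 − 0.73 − 0.76 = 0.650.

0.650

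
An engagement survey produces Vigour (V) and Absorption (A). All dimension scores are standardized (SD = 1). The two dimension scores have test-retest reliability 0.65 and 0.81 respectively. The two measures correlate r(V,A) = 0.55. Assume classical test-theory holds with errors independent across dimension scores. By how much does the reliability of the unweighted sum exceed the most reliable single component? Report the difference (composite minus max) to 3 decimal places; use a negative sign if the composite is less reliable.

0.016

Var(sum) = 2 + 1.1 = 3.1; true-score variance = 1.46 + 1.1 = 2.56; composite reliability = 0.8258.
Max component reliability = 0.8100.
Difference = 0.8258 − 0.8100 = 0.016.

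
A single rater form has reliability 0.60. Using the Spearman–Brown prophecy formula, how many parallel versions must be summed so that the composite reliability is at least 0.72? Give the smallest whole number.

k ≥ ρ*(1−ρ₁)/(ρ₁(1−ρ*)) = 0.72·0.40 / (0.60·0.28) = 1.714.
Smallest integer k = 2.

2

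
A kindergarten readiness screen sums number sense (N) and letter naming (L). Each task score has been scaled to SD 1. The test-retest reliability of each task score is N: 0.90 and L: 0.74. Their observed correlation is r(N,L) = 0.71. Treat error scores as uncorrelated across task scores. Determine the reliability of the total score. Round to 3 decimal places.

Var(N+L) = 2 + 2·[0.71] = 2 + 1.42 = 3.42.
Under uncorrelated errors the observed covariances equal the true-score covariances, so only the own-variance terms attenuate.
True-score variance = [0.90 + 0.74] + 1.42 = 1.64 + 1.42 = 3.06.
Reliability = 3.06 / 3.42 = 0.895.

0.895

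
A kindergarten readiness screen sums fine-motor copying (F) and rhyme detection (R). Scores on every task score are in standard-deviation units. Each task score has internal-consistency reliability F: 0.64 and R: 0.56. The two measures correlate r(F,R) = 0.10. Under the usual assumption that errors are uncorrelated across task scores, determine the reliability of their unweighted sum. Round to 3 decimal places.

0.636

Var(F+R) = 2 + 2·[0.10] = 2 + 0.2 = 2.2.
Because errors are independent across components, Cov(Tᵢ,Tⱼ) = Cov(Xᵢ,Xⱼ); the off-diagonal part of the true-score variance is the same as above.
True-score variance = [0.64 + 0.56] + 0.2 = 1.2 + 0.2 = 1.4.
Reliability = 1.4 / 2.2 = 0.636.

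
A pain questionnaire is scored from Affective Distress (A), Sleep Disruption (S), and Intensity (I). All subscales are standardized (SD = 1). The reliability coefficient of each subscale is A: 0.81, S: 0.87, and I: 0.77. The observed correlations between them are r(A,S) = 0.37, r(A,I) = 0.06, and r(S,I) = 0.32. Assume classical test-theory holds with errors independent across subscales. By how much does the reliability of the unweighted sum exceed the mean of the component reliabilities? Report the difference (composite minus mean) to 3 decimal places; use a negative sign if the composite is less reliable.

0.061

Var(sum) = 3 + 1.5 = 4.5; true-score variance = 2.45 + 1.5 = 3.95; composite reliability = 0.8778.
Mean component reliability = 0.8167.
Difference = 0.8778 − 0.8167 = 0.061.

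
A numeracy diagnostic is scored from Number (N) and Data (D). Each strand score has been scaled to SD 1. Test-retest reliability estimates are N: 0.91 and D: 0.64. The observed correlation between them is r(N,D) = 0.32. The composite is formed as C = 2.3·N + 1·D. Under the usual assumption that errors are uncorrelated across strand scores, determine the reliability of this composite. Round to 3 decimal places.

0.892

Var(C) = 2.3² + 1 + 2·[2.3·0.32] = 6.29 + 1.472 = 7.762.
With uncorrelated errors the cross-covariances are all true-score covariance, so they carry over unchanged; only the diagonal terms shrink to ρᵢσᵢ².
True-score variance = [2.3²·0.91 + 0.64] + 1.472 = 5.4539 + 1.472 = 6.9259.
Reliability = 6.9259 / 7.762 = 0.892.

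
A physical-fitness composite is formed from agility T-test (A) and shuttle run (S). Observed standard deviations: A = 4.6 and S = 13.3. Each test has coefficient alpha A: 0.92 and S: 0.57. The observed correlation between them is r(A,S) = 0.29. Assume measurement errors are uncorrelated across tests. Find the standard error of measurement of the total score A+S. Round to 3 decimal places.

Var(total) = 198.05 + 35.4844 = 233.534.
True-score variance = 120.294 + 35.4844 = 155.779, so reliability = 0.6670.
Error variance = 233.534 − 155.779 = 77.7555; SEM = √77.7555 = 8.818.

8.818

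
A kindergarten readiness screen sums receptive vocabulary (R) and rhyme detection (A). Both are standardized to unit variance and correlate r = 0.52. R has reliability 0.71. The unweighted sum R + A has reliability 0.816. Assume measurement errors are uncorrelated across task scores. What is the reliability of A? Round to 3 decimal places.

Var(R+A) = 2 + 2·0.52 = 3.040.
True-score variance = ρ_R + ρ_A + 2·0.52, so 0.816 = (0.71 + ρ_A + 1.04) / 3.040.
ρ_A = 0.816·3.040 − 0.71 − 1.04 = 0.731.

0.731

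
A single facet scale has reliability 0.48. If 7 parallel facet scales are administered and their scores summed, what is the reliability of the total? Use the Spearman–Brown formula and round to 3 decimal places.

0.866

ρ_k = kρ / (1 + (k−1)ρ) = 7·0.48 / (1 + 6·0.48) = 3.360 / 3.880 = 0.866.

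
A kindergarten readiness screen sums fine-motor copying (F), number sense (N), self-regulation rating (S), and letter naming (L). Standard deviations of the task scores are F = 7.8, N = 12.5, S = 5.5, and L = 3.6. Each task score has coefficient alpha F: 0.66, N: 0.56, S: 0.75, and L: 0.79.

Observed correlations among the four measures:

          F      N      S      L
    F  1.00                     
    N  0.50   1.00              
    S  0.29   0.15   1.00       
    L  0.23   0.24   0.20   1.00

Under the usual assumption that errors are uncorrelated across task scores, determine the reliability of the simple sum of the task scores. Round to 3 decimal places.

Var(F+N+S+L) = 7.8² + 12.5² + 5.5² + 3.6² + 2·[7.8·12.5·0.50 + 7.8·5.5·0.29 + 7.8·3.6·0.23 + 12.5·5.5·0.15 + 12.5·3.6·0.24 + 5.5·3.6·0.20] = 260.3 + 185.444 = 445.744.
Under uncorrelated errors the observed covariances equal the true-score covariances, so only the own-variance terms attenuate.
True-score variance = [7.8²·0.66 + 12.5²·0.56 + 5.5²·0.75 + 3.6²·0.79] + 185.444 = 160.58 + 185.444 = 346.024.
Reliability = 346.024 / 445.744 = 0.776.

0.776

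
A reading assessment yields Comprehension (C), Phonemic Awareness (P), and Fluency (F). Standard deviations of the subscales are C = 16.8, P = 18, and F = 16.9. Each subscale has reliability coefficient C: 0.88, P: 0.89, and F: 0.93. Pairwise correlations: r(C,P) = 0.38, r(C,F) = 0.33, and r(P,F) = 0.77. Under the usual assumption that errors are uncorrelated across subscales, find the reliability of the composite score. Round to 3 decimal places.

0.950

Var(C+P+F) = 16.8² + 18² + 16.9² + 2·[16.8·18·0.38 + 16.8·16.9·0.33 + 18·16.9·0.77] = 891.85 + 885.679 = 1777.53.
Under uncorrelated errors the observed covariances equal the true-score covariances, so only the own-variance terms attenuate.
True-score variance = [16.8²·0.88 + 18²·0.89 + 16.9²·0.93] + 885.679 = 802.349 + 885.679 = 1688.03.
Reliability = 1688.03 / 1777.53 = 0.950.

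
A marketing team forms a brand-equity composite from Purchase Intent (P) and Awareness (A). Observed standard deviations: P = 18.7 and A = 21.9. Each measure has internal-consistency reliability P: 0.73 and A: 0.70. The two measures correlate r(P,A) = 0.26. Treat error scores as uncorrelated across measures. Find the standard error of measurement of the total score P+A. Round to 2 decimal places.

Var(total) = 829.3 + 212.956 = 1042.26.
True-score variance = 591.001 + 212.956 = 803.956, so reliability = 0.7714.
Error variance = 1042.26 − 803.956 = 238.299; SEM = √238.299 = 15.44.

15.44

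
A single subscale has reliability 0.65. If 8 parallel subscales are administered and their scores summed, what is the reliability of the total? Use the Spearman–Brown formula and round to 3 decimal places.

0.937

ρ_k = kρ / (1 + (k−1)ρ) = 8·0.65 / (1 + 7·0.65) = 5.200 / 5.550 = 0.937.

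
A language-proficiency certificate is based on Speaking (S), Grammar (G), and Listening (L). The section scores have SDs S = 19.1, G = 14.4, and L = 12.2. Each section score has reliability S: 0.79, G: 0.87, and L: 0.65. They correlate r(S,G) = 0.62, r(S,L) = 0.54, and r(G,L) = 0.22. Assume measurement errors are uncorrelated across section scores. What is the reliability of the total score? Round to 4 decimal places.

Var(S+G+L) = 19.1² + 14.4² + 12.2² + 2·[19.1·14.4·0.62 + 19.1·12.2·0.54 + 14.4·12.2·0.22] = 721.01 + 670.01 = 1391.02.
Because errors are independent across components, Cov(Tᵢ,Tⱼ) = Cov(Xᵢ,Xⱼ); the off-diagonal part of the true-score variance is the same as above.
True-score variance = [19.1²·0.79 + 14.4²·0.87 + 12.2²·0.65] + 670.01 = 565.349 + 670.01 = 1235.36.
Reliability = 1235.36 / 1391.02 = 0.8881.

0.8881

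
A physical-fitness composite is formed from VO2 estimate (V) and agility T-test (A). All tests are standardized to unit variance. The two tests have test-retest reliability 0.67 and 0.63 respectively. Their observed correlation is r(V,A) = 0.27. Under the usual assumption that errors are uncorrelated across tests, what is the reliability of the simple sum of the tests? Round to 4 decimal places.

Var(V+A) = 2 + 2·[0.27] = 2 + 0.54 = 2.54.
Because errors are independent across components, Cov(Tᵢ,Tⱼ) = Cov(Xᵢ,Xⱼ); the off-diagonal part of the true-score variance is the same as above.
True-score variance = [0.67 + 0.63] + 0.54 = 1.3 + 0.54 = 1.84.
Reliability = 1.84 / 2.54 = 0.7244.

0.7244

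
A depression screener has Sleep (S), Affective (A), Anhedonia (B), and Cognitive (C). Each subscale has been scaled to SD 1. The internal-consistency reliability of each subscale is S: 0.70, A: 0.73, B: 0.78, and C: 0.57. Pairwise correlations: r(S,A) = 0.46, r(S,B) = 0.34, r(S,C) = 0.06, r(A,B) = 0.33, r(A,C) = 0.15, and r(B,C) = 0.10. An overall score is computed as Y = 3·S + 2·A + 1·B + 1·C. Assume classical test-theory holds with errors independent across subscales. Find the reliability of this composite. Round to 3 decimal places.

Var(Y) = 3² + 2² + 1 + 1 + 2·[6·0.46 + 3·0.34 + 3·0.06 + 2·0.33 + 2·0.15 + 0.10] = 15 + 10.04 = 25.04.
With uncorrelated errors the cross-covariances are all true-score covariance, so they carry over unchanged; only the diagonal terms shrink to ρᵢσᵢ².
True-score variance = [3²·0.70 + 2²·0.73 + 0.78 + 0.57] + 10.04 = 10.57 + 10.04 = 20.61.
Reliability = 20.61 / 25.04 = 0.823.

0.823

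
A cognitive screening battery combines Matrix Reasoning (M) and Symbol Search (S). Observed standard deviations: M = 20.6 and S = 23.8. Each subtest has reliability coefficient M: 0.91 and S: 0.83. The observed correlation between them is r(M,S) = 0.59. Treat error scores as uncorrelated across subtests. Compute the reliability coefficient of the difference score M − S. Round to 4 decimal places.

0.6738

Var(M−S) = 20.6² + 23.8² − 2·20.6·23.8·0.59 = 990.8 − 578.53 = 412.27.
Because errors are independent across components, Cov(Tᵢ,Tⱼ) = Cov(Xᵢ,Xⱼ); the off-diagonal part of the true-score variance is the same as above.
True-score variance = [20.6²·0.91 + 23.8²·0.83] − 578.53 = 856.313 − 578.53 = 277.782.
Reliability = 277.782 / 412.27 = 0.6738.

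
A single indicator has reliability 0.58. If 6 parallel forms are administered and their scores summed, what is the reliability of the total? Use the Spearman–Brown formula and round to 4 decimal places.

ρ_k = kρ / (1 + (k−1)ρ) = 6·0.58 / (1 + 5·0.58) = 3.480 / 3.900 = 0.8923.

0.8923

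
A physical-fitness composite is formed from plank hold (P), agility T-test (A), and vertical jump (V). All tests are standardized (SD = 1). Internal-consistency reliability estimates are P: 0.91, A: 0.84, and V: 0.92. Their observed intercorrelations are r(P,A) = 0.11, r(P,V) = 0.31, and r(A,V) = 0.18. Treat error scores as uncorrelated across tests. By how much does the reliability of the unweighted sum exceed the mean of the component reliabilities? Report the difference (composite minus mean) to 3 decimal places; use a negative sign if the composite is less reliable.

0.031

Var(sum) = 3 + 1.2 = 4.2; true-score variance = 2.67 + 1.2 = 3.87; composite reliability = 0.9214.
Mean component reliability = 0.8900.
Difference = 0.9214 − 0.8900 = 0.031.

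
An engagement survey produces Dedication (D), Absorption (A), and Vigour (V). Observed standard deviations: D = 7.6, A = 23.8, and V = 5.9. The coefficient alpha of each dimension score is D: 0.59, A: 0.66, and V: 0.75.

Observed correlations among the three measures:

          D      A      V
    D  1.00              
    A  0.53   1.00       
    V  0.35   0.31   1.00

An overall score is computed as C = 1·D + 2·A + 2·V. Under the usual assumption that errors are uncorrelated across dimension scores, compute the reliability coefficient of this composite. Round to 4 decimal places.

0.7455

Var(C) = 7.6² + 2²·23.8² + 2²·5.9² + 2·[2·7.6·23.8·0.53 + 2·7.6·5.9·0.35 + 4·23.8·5.9·0.31] = 2462.76 + 794.483 = 3257.24.
Under uncorrelated errors the observed covariances equal the true-score covariances, so only the own-variance terms attenuate.
True-score variance = [7.6²·0.59 + 2²·23.8²·0.66 + 2²·5.9²·0.75] + 794.483 = 1633.91 + 794.483 = 2428.39.
Reliability = 2428.39 / 3257.24 = 0.7455.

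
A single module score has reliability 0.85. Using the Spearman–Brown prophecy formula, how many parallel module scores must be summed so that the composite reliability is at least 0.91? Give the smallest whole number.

k ≥ ρ*(1−ρ₁)/(ρ₁(1−ρ*)) = 0.91·0.15 / (0.85·0.09) = 1.784.
Smallest integer k = 2.

2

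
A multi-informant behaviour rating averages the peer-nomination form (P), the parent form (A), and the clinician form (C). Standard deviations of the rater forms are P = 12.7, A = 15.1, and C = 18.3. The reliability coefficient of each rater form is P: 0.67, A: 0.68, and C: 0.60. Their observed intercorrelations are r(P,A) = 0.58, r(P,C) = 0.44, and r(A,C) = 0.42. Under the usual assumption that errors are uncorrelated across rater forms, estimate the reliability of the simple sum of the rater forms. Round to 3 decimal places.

0.812

Var(P+A+C) = 12.7² + 15.1² + 18.3² + 2·[12.7·15.1·0.58 + 12.7·18.3·0.44 + 15.1·18.3·0.42] = 724.19 + 659.091 = 1383.28.
With uncorrelated errors the cross-covariances are all true-score covariance, so they carry over unchanged; only the diagonal terms shrink to ρᵢσᵢ².
True-score variance = [12.7²·0.67 + 15.1²·0.68 + 18.3²·0.60] + 659.091 = 464.045 + 659.091 = 1123.14.
Reliability = 1123.14 / 1383.28 = 0.812.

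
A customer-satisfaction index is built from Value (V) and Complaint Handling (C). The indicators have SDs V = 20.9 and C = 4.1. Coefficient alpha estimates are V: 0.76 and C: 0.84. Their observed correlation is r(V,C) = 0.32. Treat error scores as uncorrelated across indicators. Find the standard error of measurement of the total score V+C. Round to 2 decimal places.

Var(total) = 453.62 + 54.8416 = 508.462.
True-score variance = 346.096 + 54.8416 = 400.938, so reliability = 0.7885.
Error variance = 508.462 − 400.938 = 107.524; SEM = √107.524 = 10.37.

10.37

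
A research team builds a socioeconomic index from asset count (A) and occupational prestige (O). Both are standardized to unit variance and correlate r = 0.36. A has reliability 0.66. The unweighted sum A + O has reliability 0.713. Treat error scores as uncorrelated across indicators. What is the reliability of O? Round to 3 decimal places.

0.559

Var(A+O) = 2 + 2·0.36 = 2.720.
True-score variance = ρ_A + ρ_O + 2·0.36, so 0.713 = (0.66 + ρ_O + 0.72) / 2.720.
ρ_O = 0.713·2.720 − 0.66 − 0.72 = 0.559.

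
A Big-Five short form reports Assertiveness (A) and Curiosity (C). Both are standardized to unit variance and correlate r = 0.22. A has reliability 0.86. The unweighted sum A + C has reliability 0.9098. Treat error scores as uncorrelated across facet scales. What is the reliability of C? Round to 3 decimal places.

0.920

Var(A+C) = 2 + 2·0.22 = 2.440.
True-score variance = ρ_A + ρ_C + 2·0.22, so 0.9098 = (0.86 + ρ_C + 0.44) / 2.440.
ρ_C = 0.9098·2.440 − 0.86 − 0.44 = 0.920.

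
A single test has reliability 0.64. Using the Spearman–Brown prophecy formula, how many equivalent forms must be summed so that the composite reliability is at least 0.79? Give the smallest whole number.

k ≥ ρ*(1−ρ₁)/(ρ₁(1−ρ*)) = 0.79·0.36 / (0.64·0.21) = 2.116.
Smallest integer k = 3.

3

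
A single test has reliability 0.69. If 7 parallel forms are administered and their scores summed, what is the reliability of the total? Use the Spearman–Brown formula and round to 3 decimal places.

ρ_k = kρ / (1 + (k−1)ρ) = 7·0.69 / (1 + 6·0.69) = 4.830 / 5.140 = 0.940.

0.940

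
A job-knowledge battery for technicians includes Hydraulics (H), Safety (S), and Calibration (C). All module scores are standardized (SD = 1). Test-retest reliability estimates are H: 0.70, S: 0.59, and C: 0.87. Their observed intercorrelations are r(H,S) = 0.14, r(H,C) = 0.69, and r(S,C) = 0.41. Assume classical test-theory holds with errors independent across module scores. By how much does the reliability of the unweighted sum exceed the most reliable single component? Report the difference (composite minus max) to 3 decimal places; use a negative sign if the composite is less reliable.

-0.023

Var(sum) = 3 + 2.48 = 5.48; true-score variance = 2.16 + 2.48 = 4.64; composite reliability = 0.8467.
Max component reliability = 0.8700.
Difference = 0.8467 − 0.8700 = -0.023.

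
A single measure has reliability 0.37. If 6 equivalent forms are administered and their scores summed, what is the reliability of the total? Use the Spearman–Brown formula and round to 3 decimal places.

ρ_k = kρ / (1 + (k−1)ρ) = 6·0.37 / (1 + 5·0.37) = 2.220 / 2.850 = 0.779.

0.779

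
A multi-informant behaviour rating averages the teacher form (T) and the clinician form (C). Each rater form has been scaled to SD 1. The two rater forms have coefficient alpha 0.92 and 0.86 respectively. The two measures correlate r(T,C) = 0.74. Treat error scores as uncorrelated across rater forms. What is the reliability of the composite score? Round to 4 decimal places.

0.9368

Var(T+C) = 2 + 2·[0.74] = 2 + 1.48 = 3.48.
Under uncorrelated errors the observed covariances equal the true-score covariances, so only the own-variance terms attenuate.
True-score variance = [0.92 + 0.86] + 1.48 = 1.78 + 1.48 = 3.26.
Reliability = 3.26 / 3.48 = 0.9368.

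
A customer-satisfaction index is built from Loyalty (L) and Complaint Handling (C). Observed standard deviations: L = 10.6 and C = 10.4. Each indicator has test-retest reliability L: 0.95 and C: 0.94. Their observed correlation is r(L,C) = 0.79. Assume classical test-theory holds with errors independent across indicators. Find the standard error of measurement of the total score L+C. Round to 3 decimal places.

Var(total) = 220.52 + 174.179 = 394.699.
True-score variance = 208.412 + 174.179 = 382.592, so reliability = 0.9693.
Error variance = 394.699 − 382.592 = 12.1076; SEM = √12.1076 = 3.480.

3.480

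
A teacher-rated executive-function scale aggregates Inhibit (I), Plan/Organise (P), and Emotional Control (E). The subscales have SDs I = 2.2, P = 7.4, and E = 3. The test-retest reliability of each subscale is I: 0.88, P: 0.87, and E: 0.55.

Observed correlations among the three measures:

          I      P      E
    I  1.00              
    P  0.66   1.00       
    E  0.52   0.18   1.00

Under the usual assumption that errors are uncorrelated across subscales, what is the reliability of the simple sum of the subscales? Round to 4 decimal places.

0.8880

Var(I+P+E) = 2.2² + 7.4² + 3² + 2·[2.2·7.4·0.66 + 2.2·3·0.52 + 7.4·3·0.18] = 68.6 + 36.3456 = 104.946.
With uncorrelated errors the cross-covariances are all true-score covariance, so they carry over unchanged; only the diagonal terms shrink to ρᵢσᵢ².
True-score variance = [2.2²·0.88 + 7.4²·0.87 + 3²·0.55] + 36.3456 = 56.8504 + 36.3456 = 93.196.
Reliability = 93.196 / 104.946 = 0.8880.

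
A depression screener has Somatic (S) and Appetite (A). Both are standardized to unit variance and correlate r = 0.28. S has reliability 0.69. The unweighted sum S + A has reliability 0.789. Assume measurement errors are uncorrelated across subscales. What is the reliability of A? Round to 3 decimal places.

Var(S+A) = 2 + 2·0.28 = 2.560.
True-score variance = ρ_S + ρ_A + 2·0.28, so 0.789 = (0.69 + ρ_A + 0.56) / 2.560.
ρ_A = 0.789·2.560 − 0.69 − 0.56 = 0.770.

0.770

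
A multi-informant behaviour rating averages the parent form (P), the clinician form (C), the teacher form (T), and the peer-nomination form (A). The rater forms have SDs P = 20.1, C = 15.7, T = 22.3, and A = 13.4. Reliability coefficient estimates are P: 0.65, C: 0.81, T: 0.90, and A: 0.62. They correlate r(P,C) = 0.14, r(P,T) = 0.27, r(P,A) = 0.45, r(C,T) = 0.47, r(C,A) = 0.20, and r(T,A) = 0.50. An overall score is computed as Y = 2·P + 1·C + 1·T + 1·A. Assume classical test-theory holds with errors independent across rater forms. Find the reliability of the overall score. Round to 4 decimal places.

0.8339

Var(Y) = 2²·20.1² + 15.7² + 22.3² + 13.4² + 2·[2·20.1·15.7·0.14 + 2·20.1·22.3·0.27 + 2·20.1·13.4·0.45 + 15.7·22.3·0.47 + 15.7·13.4·0.20 + 22.3·13.4·0.50] = 2539.38 + 1857.7 = 4397.08.
Because errors are independent across components, Cov(Tᵢ,Tⱼ) = Cov(Xᵢ,Xⱼ); the off-diagonal part of the true-score variance is the same as above.
True-score variance = [2²·20.1²·0.65 + 15.7²·0.81 + 22.3²·0.90 + 13.4²·0.62] + 1857.7 = 1808.97 + 1857.7 = 3666.67.
Reliability = 3666.67 / 4397.08 = 0.8339.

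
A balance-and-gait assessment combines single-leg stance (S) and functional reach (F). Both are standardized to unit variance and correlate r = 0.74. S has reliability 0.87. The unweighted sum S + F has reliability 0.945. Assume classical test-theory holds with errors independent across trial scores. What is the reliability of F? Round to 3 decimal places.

0.939

Var(S+F) = 2 + 2·0.74 = 3.480.
True-score variance = ρ_S + ρ_F + 2·0.74, so 0.945 = (0.87 + ρ_F + 1.48) / 3.480.
ρ_F = 0.945·3.480 − 0.87 − 1.48 = 0.939.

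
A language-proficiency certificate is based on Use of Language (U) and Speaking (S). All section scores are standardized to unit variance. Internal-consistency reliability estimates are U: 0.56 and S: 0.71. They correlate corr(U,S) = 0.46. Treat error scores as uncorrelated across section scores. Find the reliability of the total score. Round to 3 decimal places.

0.750

Var(U+S) = 2 + 2·[0.46] = 2 + 0.92 = 2.92.
Because errors are independent across components, Cov(Tᵢ,Tⱼ) = Cov(Xᵢ,Xⱼ); the off-diagonal part of the true-score variance is the same as above.
True-score variance = [0.56 + 0.71] + 0.92 = 1.27 + 0.92 = 2.19.
Reliability = 2.19 / 2.92 = 0.750.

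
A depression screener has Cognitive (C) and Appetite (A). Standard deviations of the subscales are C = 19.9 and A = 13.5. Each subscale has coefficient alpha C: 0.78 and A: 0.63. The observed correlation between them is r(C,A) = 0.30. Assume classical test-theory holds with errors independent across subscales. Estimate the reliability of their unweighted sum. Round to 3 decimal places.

0.791

Var(C+A) = 19.9² + 13.5² + 2·[19.9·13.5·0.30] = 578.26 + 161.19 = 739.45.
Because errors are independent across components, Cov(Tᵢ,Tⱼ) = Cov(Xᵢ,Xⱼ); the off-diagonal part of the true-score variance is the same as above.
True-score variance = [19.9²·0.78 + 13.5²·0.63] + 161.19 = 423.705 + 161.19 = 584.895.
Reliability = 584.895 / 739.45 = 0.791.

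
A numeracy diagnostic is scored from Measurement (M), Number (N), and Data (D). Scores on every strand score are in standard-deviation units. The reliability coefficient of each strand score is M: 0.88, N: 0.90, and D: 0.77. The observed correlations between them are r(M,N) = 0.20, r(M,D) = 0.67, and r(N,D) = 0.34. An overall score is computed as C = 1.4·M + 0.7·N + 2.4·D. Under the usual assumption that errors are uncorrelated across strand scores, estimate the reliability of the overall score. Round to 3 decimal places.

Var(C) = 1.4² + 0.7² + 2.4² + 2·[0.98·0.20 + 3.36·0.67 + 1.68·0.34] = 8.21 + 6.0368 = 14.2468.
With uncorrelated errors the cross-covariances are all true-score covariance, so they carry over unchanged; only the diagonal terms shrink to ρᵢσᵢ².
True-score variance = [1.4²·0.88 + 0.7²·0.90 + 2.4²·0.77] + 6.0368 = 6.601 + 6.0368 = 12.6378.
Reliability = 12.6378 / 14.2468 = 0.887.

0.887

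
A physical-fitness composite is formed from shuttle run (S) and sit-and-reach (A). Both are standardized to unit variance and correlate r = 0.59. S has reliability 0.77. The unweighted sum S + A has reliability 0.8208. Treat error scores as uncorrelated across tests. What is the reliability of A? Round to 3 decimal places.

0.660

Var(S+A) = 2 + 2·0.59 = 3.180.
True-score variance = ρ_S + ρ_A + 2·0.59, so 0.8208 = (0.77 + ρ_A + 1.18) / 3.180.
ρ_A = 0.8208·3.180 − 0.77 − 1.18 = 0.660.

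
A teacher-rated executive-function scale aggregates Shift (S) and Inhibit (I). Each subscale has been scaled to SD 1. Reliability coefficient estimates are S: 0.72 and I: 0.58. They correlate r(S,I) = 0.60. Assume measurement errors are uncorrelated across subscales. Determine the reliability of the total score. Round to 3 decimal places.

Var(S+I) = 2 + 2·[0.60] = 2 + 1.2 = 3.2.
With uncorrelated errors the cross-covariances are all true-score covariance, so they carry over unchanged; only the diagonal terms shrink to ρᵢσᵢ².
True-score variance = [0.72 + 0.58] + 1.2 = 1.3 + 1.2 = 2.5.
Reliability = 2.5 / 3.2 = 0.781.

0.781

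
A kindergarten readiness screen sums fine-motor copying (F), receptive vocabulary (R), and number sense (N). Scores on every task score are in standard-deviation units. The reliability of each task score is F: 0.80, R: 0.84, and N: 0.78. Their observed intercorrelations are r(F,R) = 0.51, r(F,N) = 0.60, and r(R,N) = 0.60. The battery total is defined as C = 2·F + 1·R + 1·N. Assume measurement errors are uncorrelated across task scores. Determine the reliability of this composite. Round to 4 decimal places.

Var(C) = 2² + 1 + 1 + 2·[2·0.51 + 2·0.60 + 0.60] = 6 + 5.64 = 11.64.
Because errors are independent across components, Cov(Tᵢ,Tⱼ) = Cov(Xᵢ,Xⱼ); the off-diagonal part of the true-score variance is the same as above.
True-score variance = [2²·0.80 + 0.84 + 0.78] + 5.64 = 4.82 + 5.64 = 10.46.
Reliability = 10.46 / 11.64 = 0.8986.

0.8986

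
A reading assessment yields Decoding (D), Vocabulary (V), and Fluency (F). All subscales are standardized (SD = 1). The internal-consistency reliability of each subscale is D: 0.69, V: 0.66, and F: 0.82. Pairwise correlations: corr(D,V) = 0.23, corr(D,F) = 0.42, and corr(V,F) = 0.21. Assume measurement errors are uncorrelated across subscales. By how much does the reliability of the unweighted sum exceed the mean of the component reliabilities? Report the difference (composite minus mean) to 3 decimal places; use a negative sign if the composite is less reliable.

0.101

Var(sum) = 3 + 1.72 = 4.72; true-score variance = 2.17 + 1.72 = 3.89; composite reliability = 0.8242.
Mean component reliability = 0.7233.
Difference = 0.8242 − 0.7233 = 0.101.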